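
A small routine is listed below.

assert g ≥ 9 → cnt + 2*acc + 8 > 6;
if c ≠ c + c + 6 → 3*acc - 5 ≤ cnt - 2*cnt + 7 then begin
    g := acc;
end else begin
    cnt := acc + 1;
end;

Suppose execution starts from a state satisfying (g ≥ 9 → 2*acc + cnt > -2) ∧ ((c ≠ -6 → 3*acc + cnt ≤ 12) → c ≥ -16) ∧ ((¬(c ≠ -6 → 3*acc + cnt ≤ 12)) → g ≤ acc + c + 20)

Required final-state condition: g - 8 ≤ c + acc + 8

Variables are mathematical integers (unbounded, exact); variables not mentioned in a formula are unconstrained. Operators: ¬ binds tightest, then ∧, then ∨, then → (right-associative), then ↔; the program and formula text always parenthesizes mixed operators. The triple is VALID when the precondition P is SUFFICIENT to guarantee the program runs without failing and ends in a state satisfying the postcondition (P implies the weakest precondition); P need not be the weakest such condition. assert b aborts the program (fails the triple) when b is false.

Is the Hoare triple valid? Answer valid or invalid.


Working backward. After the program, the postcondition g - 8 ≤ c + acc + 8 must hold; in canonical form it is g ≤ acc + c + 16.
Then branch requires c ≥ -16; else branch requires g ≤ acc + c + 16.
Before the if: ((c ≠ -6 → 3*acc + cnt ≤ 12) → c ≥ -16) ∧ ((¬(c ≠ -6 → 3*acc + cnt ≤ 12)) → g ≤ acc + c + 16)
Before assert g ≥ 9 → cnt + 2*acc + 8 > 6: (g ≥ 9 → 2*acc + cnt > -2) ∧ ((c ≠ -6 → 3*acc + cnt ≤ 12) → c ≥ -16) ∧ ((¬(c ≠ -6 → 3*acc + cnt ≤ 12)) → g ≤ acc + c + 16)
The weakest precondition is (g ≥ 9 → 2*acc + cnt > -2) ∧ ((c ≠ -6 → 3*acc + cnt ≤ 12) → c ≥ -16) ∧ ((¬(c ≠ -6 → 3*acc + cnt ≤ 12)) → g ≤ acc + c + 16).
Check whether (g ≥ 9 → 2*acc + cnt > -2) ∧ ((c ≠ -6 → 3*acc + cnt ≤ 12) → c ≥ -16) ∧ ((¬(c ≠ -6 → 3*acc + cnt ≤ 12)) → g ≤ acc + c + 20) implies it.
Countermodel: at the initial state acc = -4, c = -5, cnt = 25, g = 8, the precondition holds but the weakest precondition fails.
Answer: invalid


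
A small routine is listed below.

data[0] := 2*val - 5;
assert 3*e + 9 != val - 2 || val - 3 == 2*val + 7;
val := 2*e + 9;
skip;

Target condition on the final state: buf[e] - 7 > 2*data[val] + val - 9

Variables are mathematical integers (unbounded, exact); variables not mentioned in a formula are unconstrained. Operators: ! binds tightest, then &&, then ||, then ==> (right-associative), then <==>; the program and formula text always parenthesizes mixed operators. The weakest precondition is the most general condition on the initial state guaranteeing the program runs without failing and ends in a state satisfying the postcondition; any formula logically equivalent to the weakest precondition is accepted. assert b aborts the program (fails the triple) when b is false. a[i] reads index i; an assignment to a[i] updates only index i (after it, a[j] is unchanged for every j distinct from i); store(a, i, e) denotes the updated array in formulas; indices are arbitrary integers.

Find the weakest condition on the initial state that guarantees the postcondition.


Working backward. After the program, the postcondition buf[e] - 7 > 2*data[val] + val - 9 must hold; in canonical form it is buf[e] > 2*data[val] + val - 2.
Before skip: buf[e] > 2*data[val] + val - 2
Before val := 2*e + 9: buf[e] > 2*data[2*e + 9] + 2*e + 7
Before assert 3*e + 9 != val - 2 || val - 3 == 2*val + 7: (3*e != val - 11 || val == -10) && buf[e] > 2*data[2*e + 9] + 2*e + 7
Before data[0] := 2*val - 5: (3*e != val - 11 || val == -10) && buf[e] > 2*store(data, 0, 2*val - 5)[2*e + 9] + 2*e + 7
Answer: WP = (3*e != val - 11 || val == -10) && buf[e] > 2*store(data, 0, 2*val - 5)[2*e + 9] + 2*e + 7


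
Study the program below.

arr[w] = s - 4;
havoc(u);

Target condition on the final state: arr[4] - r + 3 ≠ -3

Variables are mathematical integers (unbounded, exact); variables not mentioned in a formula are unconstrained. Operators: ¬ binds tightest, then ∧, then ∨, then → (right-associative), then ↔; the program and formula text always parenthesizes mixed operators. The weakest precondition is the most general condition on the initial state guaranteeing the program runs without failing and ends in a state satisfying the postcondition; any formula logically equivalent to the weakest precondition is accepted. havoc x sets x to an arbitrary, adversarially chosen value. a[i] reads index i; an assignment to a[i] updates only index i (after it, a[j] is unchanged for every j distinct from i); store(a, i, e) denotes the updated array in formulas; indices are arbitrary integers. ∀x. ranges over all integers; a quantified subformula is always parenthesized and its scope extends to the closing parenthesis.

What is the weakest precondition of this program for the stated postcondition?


Working backward. After the program, the postcondition arr[4] - r + 3 ≠ -3 must hold; in canonical form it is arr[4] ≠ r - 6.
Before havoc u: arr[4] ≠ r - 6
Before arr[w] := s - 4: store(arr, w, s - 4)[4] ≠ r - 6
Answer: WP = store(arr, w, s - 4)[4] ≠ r - 6


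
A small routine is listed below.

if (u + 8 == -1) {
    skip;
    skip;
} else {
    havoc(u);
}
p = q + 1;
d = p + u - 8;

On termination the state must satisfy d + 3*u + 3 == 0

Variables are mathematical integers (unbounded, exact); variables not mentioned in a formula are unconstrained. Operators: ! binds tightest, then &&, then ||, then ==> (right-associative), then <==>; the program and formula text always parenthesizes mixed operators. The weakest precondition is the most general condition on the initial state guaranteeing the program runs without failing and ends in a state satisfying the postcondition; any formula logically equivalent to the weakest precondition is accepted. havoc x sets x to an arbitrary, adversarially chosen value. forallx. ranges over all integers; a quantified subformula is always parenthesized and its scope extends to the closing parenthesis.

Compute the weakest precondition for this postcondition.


Working backward. After the program, the postcondition d + 3*u + 3 == 0 must hold; in canonical form it is d + 3*u == -3.
Before d := p + u - 8: p + 4*u == 5
Before p := q + 1: q + 4*u == 4
Then branch requires q + 4*u == 4; else branch requires forall u_1. q + 4*u_1 == 4.
Before the if: (u == -9 ==> q + 4*u == 4) && ((!(u == -9)) ==> (forall u_1. q + 4*u_1 == 4))
Answer: WP = (u == -9 ==> q + 4*u == 4) && ((!(u == -9)) ==> (forall u_1. q + 4*u_1 == 4))


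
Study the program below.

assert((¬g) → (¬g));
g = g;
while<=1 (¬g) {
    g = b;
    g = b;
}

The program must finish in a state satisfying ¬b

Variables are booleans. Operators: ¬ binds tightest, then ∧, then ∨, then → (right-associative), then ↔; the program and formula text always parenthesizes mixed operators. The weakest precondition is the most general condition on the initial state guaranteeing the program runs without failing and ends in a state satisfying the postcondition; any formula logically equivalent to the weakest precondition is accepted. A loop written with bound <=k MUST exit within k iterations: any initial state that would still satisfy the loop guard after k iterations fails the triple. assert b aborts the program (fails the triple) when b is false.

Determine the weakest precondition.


Working backward. After the program, ¬b must hold.
Before the loop (bound <=1), unroll the exhaustion recursion (WP_0 = exit-now case; WP_j = one more guarded iteration, up to j = 1):
  WP_0: g ∧ (¬b)
  WP_1: g ∧ (g → (¬b))
So before the loop: g ∧ (g → (¬b))
Before g := g: g ∧ (g → (¬b))
Before assert (¬g) → (¬g): g ∧ (g → (¬b))
Answer: WP = g ∧ (g → (¬b))


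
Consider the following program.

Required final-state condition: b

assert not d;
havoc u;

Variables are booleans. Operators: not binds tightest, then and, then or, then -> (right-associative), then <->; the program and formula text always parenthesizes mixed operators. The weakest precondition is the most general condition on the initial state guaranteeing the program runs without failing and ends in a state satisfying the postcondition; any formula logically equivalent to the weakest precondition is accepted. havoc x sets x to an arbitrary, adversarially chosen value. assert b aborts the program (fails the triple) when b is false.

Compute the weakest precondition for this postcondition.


Working backward. After the program, b must hold.
Before havoc u: b
Before assert not d: (not d) and b
Answer: WP = (not d) and b


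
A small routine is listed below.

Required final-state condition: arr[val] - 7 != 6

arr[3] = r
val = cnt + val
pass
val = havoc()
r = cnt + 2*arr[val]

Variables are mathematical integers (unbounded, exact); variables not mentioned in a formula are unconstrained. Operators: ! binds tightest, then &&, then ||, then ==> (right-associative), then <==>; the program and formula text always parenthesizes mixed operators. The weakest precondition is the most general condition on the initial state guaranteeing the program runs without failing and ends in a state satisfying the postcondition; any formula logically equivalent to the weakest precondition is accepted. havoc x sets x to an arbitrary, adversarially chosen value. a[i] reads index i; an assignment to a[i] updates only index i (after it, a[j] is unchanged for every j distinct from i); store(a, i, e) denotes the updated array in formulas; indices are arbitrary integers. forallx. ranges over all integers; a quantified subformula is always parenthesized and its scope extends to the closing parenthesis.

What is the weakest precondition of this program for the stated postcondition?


Working backward. After the program, the postcondition arr[val] - 7 != 6 must hold; in canonical form it is arr[val] != 13.
Before r := cnt + 2*arr[val]: arr[val] != 13
Before havoc val: forall val_1. arr[val_1] != 13
Before skip: forall val_1. arr[val_1] != 13
Before val := cnt + val: forall val_1. arr[val_1] != 13
Before arr[3] := r: forall val_1. store(arr, 3, r)[val_1] != 13
Answer: WP = forall val_1. store(arr, 3, r)[val_1] != 13


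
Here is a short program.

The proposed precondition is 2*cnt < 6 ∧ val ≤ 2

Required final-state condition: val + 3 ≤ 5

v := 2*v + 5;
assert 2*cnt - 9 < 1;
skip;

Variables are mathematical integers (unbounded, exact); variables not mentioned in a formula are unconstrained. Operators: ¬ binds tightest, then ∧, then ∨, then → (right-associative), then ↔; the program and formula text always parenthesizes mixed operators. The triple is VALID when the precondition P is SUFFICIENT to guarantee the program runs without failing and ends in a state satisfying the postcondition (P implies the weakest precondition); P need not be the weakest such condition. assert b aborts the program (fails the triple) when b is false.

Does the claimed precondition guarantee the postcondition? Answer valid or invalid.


Working backward. After the program, the postcondition val + 3 ≤ 5 must hold; in canonical form it is val ≤ 2.
Before skip: val ≤ 2
Before assert 2*cnt - 9 < 1: 2*cnt < 10 ∧ val ≤ 2
Before v := 2*v + 5: 2*cnt < 10 ∧ val ≤ 2
The weakest precondition is 2*cnt < 10 ∧ val ≤ 2.
Check whether 2*cnt < 6 ∧ val ≤ 2 implies it.
Every state satisfying the precondition satisfies the weakest precondition: the implication holds.
Answer: valid


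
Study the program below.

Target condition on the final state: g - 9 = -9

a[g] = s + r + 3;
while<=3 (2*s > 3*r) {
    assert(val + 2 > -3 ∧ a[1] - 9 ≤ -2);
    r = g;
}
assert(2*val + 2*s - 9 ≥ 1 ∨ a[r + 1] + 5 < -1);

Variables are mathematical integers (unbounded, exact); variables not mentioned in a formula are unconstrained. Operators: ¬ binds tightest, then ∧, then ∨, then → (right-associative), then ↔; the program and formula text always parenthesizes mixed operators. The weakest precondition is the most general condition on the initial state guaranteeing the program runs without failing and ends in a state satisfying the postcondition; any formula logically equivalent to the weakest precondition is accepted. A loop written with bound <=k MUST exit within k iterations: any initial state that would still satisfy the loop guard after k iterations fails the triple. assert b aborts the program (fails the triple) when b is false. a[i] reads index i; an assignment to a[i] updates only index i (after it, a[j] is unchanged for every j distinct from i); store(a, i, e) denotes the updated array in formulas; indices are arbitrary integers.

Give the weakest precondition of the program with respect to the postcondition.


Working backward. After the program, the postcondition g - 9 = -9 must hold; in canonical form it is g = 0.
Before assert 2*val + 2*s - 9 ≥ 1 ∨ a[r + 1] + 5 < -1: (2*s + 2*val ≥ 10 ∨ a[r + 1] < -6) ∧ g = 0
Before the loop (bound <=3), unroll the exhaustion recursion (WP_0 = exit-now case; WP_j = one more guarded iteration, up to j = 3):
  WP_0: (¬(2*s > 3*r)) ∧ (2*s + 2*val ≥ 10 ∨ a[r + 1] < -6) ∧ g = 0
  WP_1: (2*s > 3*r → (val > -5 ∧ a[1] ≤ 7 ∧ (¬(2*s > 3*g)) ∧ (2*s + 2*val ≥ 10 ∨ a[g + 1] < -6) ∧ g = 0)) ∧ ((¬(2*s > 3*r)) → ((2*s + 2*val ≥ 10 ∨ a[r + 1] < -6) ∧ g = 0))
  WP_2: (2*s > 3*r → (val > -5 ∧ a[1] ≤ 7 ∧ (2*s > 3*g → (val > -5 ∧ a[1] ≤ 7 ∧ (¬(2*s > 3*g)) ∧ (2*s + 2*val ≥ 10 ∨ a[g + 1] < -6) ∧ g = 0)) ∧ ((¬(2*s > 3*g)) → ((2*s + 2*val ≥ 10 ∨ a[g + 1] < -6) ∧ g = 0)))) ∧ ((¬(2*s > 3*r)) → ((2*s + 2*val ≥ 10 ∨ a[r + 1] < -6) ∧ g = 0))
  WP_3: (2*s > 3*r → (val > -5 ∧ a[1] ≤ 7 ∧ (2*s > 3*g → (val > -5 ∧ a[1] ≤ 7 ∧ (2*s > 3*g → (val > -5 ∧ a[1] ≤ 7 ∧ (¬(2*s > 3*g)) ∧ (2*s + 2*val ≥ 10 ∨ a[g + 1] < -6) ∧ g = 0)) ∧ ((¬(2*s > 3*g)) → ((2*s + 2*val ≥ 10 ∨ a[g + 1] < -6) ∧ g = 0)))) ∧ ((¬(2*s > 3*g)) → ((2*s + 2*val ≥ 10 ∨ a[g + 1] < -6) ∧ g = 0)))) ∧ ((¬(2*s > 3*r)) → ((2*s + 2*val ≥ 10 ∨ a[r + 1] < -6) ∧ g = 0))
So before the loop: (2*s > 3*r → (val > -5 ∧ a[1] ≤ 7 ∧ (2*s > 3*g → (val > -5 ∧ a[1] ≤ 7 ∧ (2*s > 3*g → (val > -5 ∧ a[1] ≤ 7 ∧ (¬(2*s > 3*g)) ∧ (2*s + 2*val ≥ 10 ∨ a[g + 1] < -6) ∧ g = 0)) ∧ ((¬(2*s > 3*g)) → ((2*s + 2*val ≥ 10 ∨ a[g + 1] < -6) ∧ g = 0)))) ∧ ((¬(2*s > 3*g)) → ((2*s + 2*val ≥ 10 ∨ a[g + 1] < -6) ∧ g = 0)))) ∧ ((¬(2*s > 3*r)) → ((2*s + 2*val ≥ 10 ∨ a[r + 1] < -6) ∧ g = 0))
Before a[g] := s + r + 3: (2*s > 3*r → (val > -5 ∧ store(a, g, r + s + 3)[1] ≤ 7 ∧ (2*s > 3*g → (val > -5 ∧ store(a, g, r + s + 3)[1] ≤ 7 ∧ (2*s > 3*g → (val > -5 ∧ store(a, g, r + s + 3)[1] ≤ 7 ∧ (¬(2*s > 3*g)) ∧ (2*s + 2*val ≥ 10 ∨ store(a, g, r + s + 3)[g + 1] < -6) ∧ g = 0)) ∧ ((¬(2*s > 3*g)) → ((2*s + 2*val ≥ 10 ∨ store(a, g, r + s + 3)[g + 1] < -6) ∧ g = 0)))) ∧ ((¬(2*s > 3*g)) → ((2*s + 2*val ≥ 10 ∨ store(a, g, r + s + 3)[g + 1] < -6) ∧ g = 0)))) ∧ ((¬(2*s > 3*r)) → ((2*s + 2*val ≥ 10 ∨ store(a, g, r + s + 3)[r + 1] < -6) ∧ g = 0))
Answer: WP = (2*s > 3*r → (val > -5 ∧ store(a, g, r + s + 3)[1] ≤ 7 ∧ (2*s > 3*g → (val > -5 ∧ store(a, g, r + s + 3)[1] ≤ 7 ∧ (2*s > 3*g → (val > -5 ∧ store(a, g, r + s + 3)[1] ≤ 7 ∧ (¬(2*s > 3*g)) ∧ (2*s + 2*val ≥ 10 ∨ store(a, g, r + s + 3)[g + 1] < -6) ∧ g = 0)) ∧ ((¬(2*s > 3*g)) → ((2*s + 2*val ≥ 10 ∨ store(a, g, r + s + 3)[g + 1] < -6) ∧ g = 0)))) ∧ ((¬(2*s > 3*g)) → ((2*s + 2*val ≥ 10 ∨ store(a, g, r + s + 3)[g + 1] < -6) ∧ g = 0)))) ∧ ((¬(2*s > 3*r)) → ((2*s + 2*val ≥ 10 ∨ store(a, g, r + s + 3)[r + 1] < -6) ∧ g = 0))


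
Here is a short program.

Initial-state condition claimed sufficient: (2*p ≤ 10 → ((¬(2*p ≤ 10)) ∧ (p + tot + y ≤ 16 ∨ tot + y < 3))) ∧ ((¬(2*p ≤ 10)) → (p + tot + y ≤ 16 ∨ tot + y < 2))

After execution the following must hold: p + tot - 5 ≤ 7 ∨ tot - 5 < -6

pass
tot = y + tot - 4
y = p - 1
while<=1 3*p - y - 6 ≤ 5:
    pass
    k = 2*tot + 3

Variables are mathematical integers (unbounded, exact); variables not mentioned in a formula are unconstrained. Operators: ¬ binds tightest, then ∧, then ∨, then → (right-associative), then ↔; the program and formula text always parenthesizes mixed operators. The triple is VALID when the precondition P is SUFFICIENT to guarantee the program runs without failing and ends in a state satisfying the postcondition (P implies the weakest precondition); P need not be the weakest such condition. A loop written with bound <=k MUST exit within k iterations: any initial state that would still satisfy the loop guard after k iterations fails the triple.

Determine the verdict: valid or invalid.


Working backward. After the program, the postcondition p + tot - 5 ≤ 7 ∨ tot - 5 < -6 must hold; in canonical form it is p + tot ≤ 12 ∨ tot < -1.
Before the loop (bound <=1), unroll the exhaustion recursion (WP_0 = exit-now case; WP_j = one more guarded iteration, up to j = 1):
  WP_0: (¬(3*p ≤ y + 11)) ∧ (p + tot ≤ 12 ∨ tot < -1)
  WP_1: (3*p ≤ y + 11 → ((¬(3*p ≤ y + 11)) ∧ (p + tot ≤ 12 ∨ tot < -1))) ∧ ((¬(3*p ≤ y + 11)) → (p + tot ≤ 12 ∨ tot < -1))
So before the loop: (3*p ≤ y + 11 → ((¬(3*p ≤ y + 11)) ∧ (p + tot ≤ 12 ∨ tot < -1))) ∧ ((¬(3*p ≤ y + 11)) → (p + tot ≤ 12 ∨ tot < -1))
Before y := p - 1: (2*p ≤ 10 → ((¬(2*p ≤ 10)) ∧ (p + tot ≤ 12 ∨ tot < -1))) ∧ ((¬(2*p ≤ 10)) → (p + tot ≤ 12 ∨ tot < -1))
Before tot := y + tot - 4: (2*p ≤ 10 → ((¬(2*p ≤ 10)) ∧ (p + tot + y ≤ 16 ∨ tot + y < 3))) ∧ ((¬(2*p ≤ 10)) → (p + tot + y ≤ 16 ∨ tot + y < 3))
Before skip: (2*p ≤ 10 → ((¬(2*p ≤ 10)) ∧ (p + tot + y ≤ 16 ∨ tot + y < 3))) ∧ ((¬(2*p ≤ 10)) → (p + tot + y ≤ 16 ∨ tot + y < 3))
The weakest precondition is (2*p ≤ 10 → ((¬(2*p ≤ 10)) ∧ (p + tot + y ≤ 16 ∨ tot + y < 3))) ∧ ((¬(2*p ≤ 10)) → (p + tot + y ≤ 16 ∨ tot + y < 3)).
Check whether (2*p ≤ 10 → ((¬(2*p ≤ 10)) ∧ (p + tot + y ≤ 16 ∨ tot + y < 3))) ∧ ((¬(2*p ≤ 10)) → (p + tot + y ≤ 16 ∨ tot + y < 2)) implies it.
Every state satisfying the precondition satisfies the weakest precondition: the implication holds.
Answer: valid


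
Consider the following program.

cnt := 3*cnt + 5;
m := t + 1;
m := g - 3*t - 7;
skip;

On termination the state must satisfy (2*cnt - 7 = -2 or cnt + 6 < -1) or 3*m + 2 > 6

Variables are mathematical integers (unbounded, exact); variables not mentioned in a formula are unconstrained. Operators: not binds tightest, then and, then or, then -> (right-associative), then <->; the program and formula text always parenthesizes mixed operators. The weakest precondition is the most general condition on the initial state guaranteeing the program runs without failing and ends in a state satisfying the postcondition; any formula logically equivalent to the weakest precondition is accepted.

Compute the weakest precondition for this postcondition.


Working backward. After the program, the postcondition (2*cnt - 7 = -2 or cnt + 6 < -1) or 3*m + 2 > 6 must hold; in canonical form it is 2*cnt = 5 or cnt < -7 or 3*m > 4.
Before skip: 2*cnt = 5 or cnt < -7 or 3*m > 4
Before m := g - 3*t - 7: 2*cnt = 5 or cnt < -7 or 3*g > 9*t + 25
Before m := t + 1: 2*cnt = 5 or cnt < -7 or 3*g > 9*t + 25
Before cnt := 3*cnt + 5: 6*cnt = -5 or 3*cnt < -12 or 3*g > 9*t + 25
Answer: WP = 6*cnt = -5 or 3*cnt < -12 or 3*g > 9*t + 25


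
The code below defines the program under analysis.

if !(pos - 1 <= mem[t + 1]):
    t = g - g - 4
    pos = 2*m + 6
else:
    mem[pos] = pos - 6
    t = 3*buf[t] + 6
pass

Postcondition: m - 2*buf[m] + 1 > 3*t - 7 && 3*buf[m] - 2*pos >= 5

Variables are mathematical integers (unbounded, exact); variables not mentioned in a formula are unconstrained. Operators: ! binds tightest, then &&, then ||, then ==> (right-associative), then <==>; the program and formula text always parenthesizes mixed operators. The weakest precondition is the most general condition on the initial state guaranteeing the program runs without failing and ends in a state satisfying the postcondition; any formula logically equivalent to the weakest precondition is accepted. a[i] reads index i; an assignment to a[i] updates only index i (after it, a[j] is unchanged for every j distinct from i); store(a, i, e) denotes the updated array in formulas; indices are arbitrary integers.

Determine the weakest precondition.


Working backward. After the program, the postcondition m - 2*buf[m] + 1 > 3*t - 7 && 3*buf[m] - 2*pos >= 5 must hold; in canonical form it is m > 2*buf[m] + 3*t - 8 && 3*buf[m] >= 2*pos + 5.
Before skip: m > 2*buf[m] + 3*t - 8 && 3*buf[m] >= 2*pos + 5
Then branch requires m > 2*buf[m] - 20 && 3*buf[m] >= 4*m + 17; else branch requires m > 2*buf[m] + 9*buf[t] + 10 && 3*buf[m] >= 2*pos + 5.
Before the if: ((!(pos <= mem[t + 1] + 1)) ==> (m > 2*buf[m] - 20 && 3*buf[m] >= 4*m + 17)) && (pos <= mem[t + 1] + 1 ==> (m > 2*buf[m] + 9*buf[t] + 10 && 3*buf[m] >= 2*pos + 5))
Answer: WP = ((!(pos <= mem[t + 1] + 1)) ==> (m > 2*buf[m] - 20 && 3*buf[m] >= 4*m + 17)) && (pos <= mem[t + 1] + 1 ==> (m > 2*buf[m] + 9*buf[t] + 10 && 3*buf[m] >= 2*pos + 5))


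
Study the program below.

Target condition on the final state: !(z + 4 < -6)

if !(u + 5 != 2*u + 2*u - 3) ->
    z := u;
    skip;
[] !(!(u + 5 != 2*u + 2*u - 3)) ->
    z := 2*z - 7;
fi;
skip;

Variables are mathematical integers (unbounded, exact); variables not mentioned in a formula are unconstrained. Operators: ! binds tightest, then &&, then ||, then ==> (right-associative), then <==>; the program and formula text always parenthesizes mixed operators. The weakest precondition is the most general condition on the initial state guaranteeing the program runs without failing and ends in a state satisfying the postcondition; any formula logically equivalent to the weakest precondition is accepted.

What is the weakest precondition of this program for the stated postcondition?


Working backward. After the program, the postcondition !(z + 4 < -6) must hold; in canonical form it is !(z < -10).
Before skip: !(z < -10)
Then branch requires !(u < -10); else branch requires !(2*z < -3).
Before the if: ((!(3*u != 8)) ==> (!(u < -10))) && (3*u != 8 ==> (!(2*z < -3)))
Answer: WP = ((!(3*u != 8)) ==> (!(u < -10))) && (3*u != 8 ==> (!(2*z < -3)))


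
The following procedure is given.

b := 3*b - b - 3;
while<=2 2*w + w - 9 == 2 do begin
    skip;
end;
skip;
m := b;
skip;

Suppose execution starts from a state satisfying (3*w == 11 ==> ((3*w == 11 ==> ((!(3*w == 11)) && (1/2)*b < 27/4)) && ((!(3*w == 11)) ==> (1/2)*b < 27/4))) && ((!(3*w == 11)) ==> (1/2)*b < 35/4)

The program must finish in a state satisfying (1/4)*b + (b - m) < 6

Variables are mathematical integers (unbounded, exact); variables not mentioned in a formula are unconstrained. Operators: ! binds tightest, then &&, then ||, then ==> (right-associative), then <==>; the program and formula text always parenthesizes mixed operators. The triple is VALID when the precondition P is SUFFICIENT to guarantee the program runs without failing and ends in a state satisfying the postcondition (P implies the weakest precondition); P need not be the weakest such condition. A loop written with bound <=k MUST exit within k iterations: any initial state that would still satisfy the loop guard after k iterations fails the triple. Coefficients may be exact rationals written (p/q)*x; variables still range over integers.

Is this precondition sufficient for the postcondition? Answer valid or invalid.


Working backward. After the program, the postcondition (1/4)*b + (b - m) < 6 must hold; in canonical form it is (5/4)*b < m + 6.
Before skip: (5/4)*b < m + 6
Before m := b: (1/4)*b < 6
Before skip: (1/4)*b < 6
Before the loop (bound <=2), unroll the exhaustion recursion (WP_0 = exit-now case; WP_j = one more guarded iteration, up to j = 2):
  WP_0: (!(3*w == 11)) && (1/4)*b < 6
  WP_1: (3*w == 11 ==> ((!(3*w == 11)) && (1/4)*b < 6)) && ((!(3*w == 11)) ==> (1/4)*b < 6)
  WP_2: (3*w == 11 ==> ((3*w == 11 ==> ((!(3*w == 11)) && (1/4)*b < 6)) && ((!(3*w == 11)) ==> (1/4)*b < 6))) && ((!(3*w == 11)) ==> (1/4)*b < 6)
So before the loop: (3*w == 11 ==> ((3*w == 11 ==> ((!(3*w == 11)) && (1/4)*b < 6)) && ((!(3*w == 11)) ==> (1/4)*b < 6))) && ((!(3*w == 11)) ==> (1/4)*b < 6)
Before b := 3*b - b - 3: (3*w == 11 ==> ((3*w == 11 ==> ((!(3*w == 11)) && (1/2)*b < 27/4)) && ((!(3*w == 11)) ==> (1/2)*b < 27/4))) && ((!(3*w == 11)) ==> (1/2)*b < 27/4)
The weakest precondition is (3*w == 11 ==> ((3*w == 11 ==> ((!(3*w == 11)) && (1/2)*b < 27/4)) && ((!(3*w == 11)) ==> (1/2)*b < 27/4))) && ((!(3*w == 11)) ==> (1/2)*b < 27/4).
Check whether (3*w == 11 ==> ((3*w == 11 ==> ((!(3*w == 11)) && (1/2)*b < 27/4)) && ((!(3*w == 11)) ==> (1/2)*b < 27/4))) && ((!(3*w == 11)) ==> (1/2)*b < 35/4) implies it.
Countermodel: at the initial state b = 14, w = 0, the precondition holds but the weakest precondition fails.
Answer: invalid


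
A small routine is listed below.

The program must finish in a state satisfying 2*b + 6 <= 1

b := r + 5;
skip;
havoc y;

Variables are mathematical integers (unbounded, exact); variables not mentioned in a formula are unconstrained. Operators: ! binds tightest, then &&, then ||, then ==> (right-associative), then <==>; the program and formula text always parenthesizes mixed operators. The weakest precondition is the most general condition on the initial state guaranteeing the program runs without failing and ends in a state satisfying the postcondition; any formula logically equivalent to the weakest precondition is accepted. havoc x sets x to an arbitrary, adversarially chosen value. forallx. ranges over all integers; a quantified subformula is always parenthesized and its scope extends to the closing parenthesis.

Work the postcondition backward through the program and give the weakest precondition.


Working backward. After the program, the postcondition 2*b + 6 <= 1 must hold; in canonical form it is 2*b <= -5.
Before havoc y: 2*b <= -5
Before skip: 2*b <= -5
Before b := r + 5: 2*r <= -15
Answer: WP = 2*r <= -15


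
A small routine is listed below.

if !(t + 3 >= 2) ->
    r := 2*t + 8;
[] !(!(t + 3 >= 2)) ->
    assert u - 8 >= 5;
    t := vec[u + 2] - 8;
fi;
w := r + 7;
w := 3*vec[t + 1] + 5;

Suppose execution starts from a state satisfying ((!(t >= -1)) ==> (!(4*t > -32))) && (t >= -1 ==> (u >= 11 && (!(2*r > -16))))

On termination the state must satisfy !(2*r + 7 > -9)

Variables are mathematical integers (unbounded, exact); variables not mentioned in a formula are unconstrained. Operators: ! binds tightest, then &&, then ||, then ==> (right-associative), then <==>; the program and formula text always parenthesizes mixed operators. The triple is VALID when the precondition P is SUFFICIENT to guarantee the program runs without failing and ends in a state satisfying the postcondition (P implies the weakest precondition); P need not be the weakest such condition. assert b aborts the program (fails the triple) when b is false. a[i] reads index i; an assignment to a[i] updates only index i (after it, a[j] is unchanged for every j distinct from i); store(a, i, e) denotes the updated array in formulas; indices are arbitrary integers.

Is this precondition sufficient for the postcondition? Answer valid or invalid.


Working backward. After the program, the postcondition !(2*r + 7 > -9) must hold; in canonical form it is !(2*r > -16).
Before w := 3*vec[t + 1] + 5: !(2*r > -16)
Before w := r + 7: !(2*r > -16)
Then branch requires !(4*t > -32); else branch requires u >= 13 && (!(2*r > -16)).
Before the if: ((!(t >= -1)) ==> (!(4*t > -32))) && (t >= -1 ==> (u >= 13 && (!(2*r > -16))))
The weakest precondition is ((!(t >= -1)) ==> (!(4*t > -32))) && (t >= -1 ==> (u >= 13 && (!(2*r > -16)))).
Check whether ((!(t >= -1)) ==> (!(4*t > -32))) && (t >= -1 ==> (u >= 11 && (!(2*r > -16)))) implies it.
Countermodel: at the initial state r = -8, t = -1, u = 11, the precondition holds but the weakest precondition fails.
Answer: invalid


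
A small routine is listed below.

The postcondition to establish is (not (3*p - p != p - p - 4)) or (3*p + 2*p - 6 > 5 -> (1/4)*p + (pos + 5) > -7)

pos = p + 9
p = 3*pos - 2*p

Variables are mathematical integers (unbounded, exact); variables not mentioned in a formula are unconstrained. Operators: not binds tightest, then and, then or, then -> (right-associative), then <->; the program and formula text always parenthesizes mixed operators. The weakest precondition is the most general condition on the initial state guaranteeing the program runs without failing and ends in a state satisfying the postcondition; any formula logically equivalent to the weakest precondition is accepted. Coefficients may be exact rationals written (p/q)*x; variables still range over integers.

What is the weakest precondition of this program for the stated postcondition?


Working backward. After the program, the postcondition (not (3*p - p != p - p - 4)) or (3*p + 2*p - 6 > 5 -> (1/4)*p + (pos + 5) > -7) must hold; in canonical form it is (not (2*p != -4)) or (5*p > 11 -> (1/4)*p + pos > -12).
Before p := 3*pos - 2*p: (not (6*pos != 4*p - 4)) or (15*pos > 10*p + 11 -> (7/4)*pos > (1/2)*p - 12)
Before pos := p + 9: (not (2*p != -58)) or (5*p > -124 -> (5/4)*p > -111/4)
Answer: WP = (not (2*p != -58)) or (5*p > -124 -> (5/4)*p > -111/4)


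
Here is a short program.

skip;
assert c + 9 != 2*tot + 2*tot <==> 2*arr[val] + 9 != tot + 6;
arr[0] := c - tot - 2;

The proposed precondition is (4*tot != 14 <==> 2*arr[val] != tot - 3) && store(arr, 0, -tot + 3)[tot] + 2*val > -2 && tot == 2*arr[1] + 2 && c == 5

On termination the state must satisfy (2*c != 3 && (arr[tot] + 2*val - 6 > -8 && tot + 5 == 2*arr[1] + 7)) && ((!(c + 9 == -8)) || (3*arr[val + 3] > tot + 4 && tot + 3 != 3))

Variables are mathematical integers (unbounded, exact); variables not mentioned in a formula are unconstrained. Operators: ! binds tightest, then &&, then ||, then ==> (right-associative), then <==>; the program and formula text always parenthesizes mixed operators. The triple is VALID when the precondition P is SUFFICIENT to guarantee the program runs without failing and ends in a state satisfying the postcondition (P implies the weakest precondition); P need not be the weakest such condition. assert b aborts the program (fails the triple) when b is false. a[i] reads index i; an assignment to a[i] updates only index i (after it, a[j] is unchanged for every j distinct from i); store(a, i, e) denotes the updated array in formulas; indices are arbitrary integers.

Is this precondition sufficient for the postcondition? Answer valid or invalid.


Working backward. After the program, the postcondition (2*c != 3 && (arr[tot] + 2*val - 6 > -8 && tot + 5 == 2*arr[1] + 7)) && ((!(c + 9 == -8)) || (3*arr[val + 3] > tot + 4 && tot + 3 != 3)) must hold; in canonical form it is 2*c != 3 && arr[tot] + 2*val > -2 && tot == 2*arr[1] + 2 && ((!(c == -17)) || (3*arr[val + 3] > tot + 4 && tot != 0)).
Before arr[0] := c - tot - 2: 2*c != 3 && store(arr, 0, c - tot - 2)[tot] + 2*val > -2 && tot == 2*arr[1] + 2 && ((!(c == -17)) || (3*store(arr, 0, c - tot - 2)[val + 3] > tot + 4 && tot != 0))
Before assert c + 9 != 2*tot + 2*tot <==> 2*arr[val] + 9 != tot + 6: (c != 4*tot - 9 <==> 2*arr[val] != tot - 3) && 2*c != 3 && store(arr, 0, c - tot - 2)[tot] + 2*val > -2 && tot == 2*arr[1] + 2 && ((!(c == -17)) || (3*store(arr, 0, c - tot - 2)[val + 3] > tot + 4 && tot != 0))
Before skip: (c != 4*tot - 9 <==> 2*arr[val] != tot - 3) && 2*c != 3 && store(arr, 0, c - tot - 2)[tot] + 2*val > -2 && tot == 2*arr[1] + 2 && ((!(c == -17)) || (3*store(arr, 0, c - tot - 2)[val + 3] > tot + 4 && tot != 0))
The weakest precondition is (c != 4*tot - 9 <==> 2*arr[val] != tot - 3) && 2*c != 3 && store(arr, 0, c - tot - 2)[tot] + 2*val > -2 && tot == 2*arr[1] + 2 && ((!(c == -17)) || (3*store(arr, 0, c - tot - 2)[val + 3] > tot + 4 && tot != 0)).
Check whether (4*tot != 14 <==> 2*arr[val] != tot - 3) && store(arr, 0, -tot + 3)[tot] + 2*val > -2 && tot == 2*arr[1] + 2 && c == 5 implies it.
Every state satisfying the precondition satisfies the weakest precondition: the implication holds.
Answer: valid


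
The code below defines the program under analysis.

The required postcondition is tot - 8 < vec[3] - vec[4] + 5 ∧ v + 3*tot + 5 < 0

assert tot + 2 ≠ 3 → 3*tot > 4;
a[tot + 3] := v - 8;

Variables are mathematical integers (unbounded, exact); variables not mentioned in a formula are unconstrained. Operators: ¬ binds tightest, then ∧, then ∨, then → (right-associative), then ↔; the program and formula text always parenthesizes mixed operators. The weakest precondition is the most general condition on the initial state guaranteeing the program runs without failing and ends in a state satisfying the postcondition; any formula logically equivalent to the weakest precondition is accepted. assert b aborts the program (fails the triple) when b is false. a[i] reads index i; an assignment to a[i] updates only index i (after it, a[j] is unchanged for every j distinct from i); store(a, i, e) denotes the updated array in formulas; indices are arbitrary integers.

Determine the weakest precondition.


Working backward. After the program, the postcondition tot - 8 < vec[3] - vec[4] + 5 ∧ v + 3*tot + 5 < 0 must hold; in canonical form it is vec[4] + tot < vec[3] + 13 ∧ 3*tot + v < -5.
Before a[tot + 3] := v - 8: vec[4] + tot < vec[3] + 13 ∧ 3*tot + v < -5
Before assert tot + 2 ≠ 3 → 3*tot > 4: (tot ≠ 1 → 3*tot > 4) ∧ vec[4] + tot < vec[3] + 13 ∧ 3*tot + v < -5
Answer: WP = (tot ≠ 1 → 3*tot > 4) ∧ vec[4] + tot < vec[3] + 13 ∧ 3*tot + v < -5


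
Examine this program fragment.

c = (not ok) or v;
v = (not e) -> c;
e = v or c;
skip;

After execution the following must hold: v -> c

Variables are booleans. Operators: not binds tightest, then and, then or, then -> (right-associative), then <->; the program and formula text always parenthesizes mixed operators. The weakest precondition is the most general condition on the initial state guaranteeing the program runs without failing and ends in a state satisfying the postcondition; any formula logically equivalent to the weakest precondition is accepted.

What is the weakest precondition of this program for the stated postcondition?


Working backward. After the program, v -> c must hold.
Before skip: v -> c
Before e := v or c: v -> c
Before v := (not e) -> c: ((not e) -> c) -> c
Before c := (not ok) or v: ((not e) -> ((not ok) or v)) -> ((not ok) or v)
Answer: WP = ((not e) -> ((not ok) or v)) -> ((not ok) or v)


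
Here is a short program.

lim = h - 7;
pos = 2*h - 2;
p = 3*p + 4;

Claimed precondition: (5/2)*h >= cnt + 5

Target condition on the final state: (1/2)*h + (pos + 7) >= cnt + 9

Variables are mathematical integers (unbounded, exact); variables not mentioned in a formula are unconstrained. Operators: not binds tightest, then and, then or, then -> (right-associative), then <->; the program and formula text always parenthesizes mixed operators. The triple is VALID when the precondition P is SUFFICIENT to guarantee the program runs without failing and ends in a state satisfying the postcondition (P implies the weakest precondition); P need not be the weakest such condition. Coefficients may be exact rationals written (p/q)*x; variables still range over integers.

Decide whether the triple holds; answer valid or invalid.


Working backward. After the program, the postcondition (1/2)*h + (pos + 7) >= cnt + 9 must hold; in canonical form it is (1/2)*h + pos >= cnt + 2.
Before p := 3*p + 4: (1/2)*h + pos >= cnt + 2
Before pos := 2*h - 2: (5/2)*h >= cnt + 4
Before lim := h - 7: (5/2)*h >= cnt + 4
The weakest precondition is (5/2)*h >= cnt + 4.
Check whether (5/2)*h >= cnt + 5 implies it.
Every state satisfying the precondition satisfies the weakest precondition: the implication holds.
Answer: valid


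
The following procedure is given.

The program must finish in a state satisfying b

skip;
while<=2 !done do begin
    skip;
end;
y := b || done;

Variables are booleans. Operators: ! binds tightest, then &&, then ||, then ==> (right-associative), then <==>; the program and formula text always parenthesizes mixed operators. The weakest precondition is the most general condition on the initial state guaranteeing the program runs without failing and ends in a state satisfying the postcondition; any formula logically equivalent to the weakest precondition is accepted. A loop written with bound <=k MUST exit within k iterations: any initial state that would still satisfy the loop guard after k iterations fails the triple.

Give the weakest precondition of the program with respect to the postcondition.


Working backward. After the program, b must hold.
Before y := b || done: b
Before the loop (bound <=2), unroll the exhaustion recursion (WP_0 = exit-now case; WP_j = one more guarded iteration, up to j = 2):
  WP_0: done && b
  WP_1: ((!done) ==> (done && b)) && (done ==> b)
  WP_2: ((!done) ==> (((!done) ==> (done && b)) && (done ==> b))) && (done ==> b)
So before the loop: ((!done) ==> (((!done) ==> (done && b)) && (done ==> b))) && (done ==> b)
Before skip: ((!done) ==> (((!done) ==> (done && b)) && (done ==> b))) && (done ==> b)
Answer: WP = ((!done) ==> (((!done) ==> (done && b)) && (done ==> b))) && (done ==> b)


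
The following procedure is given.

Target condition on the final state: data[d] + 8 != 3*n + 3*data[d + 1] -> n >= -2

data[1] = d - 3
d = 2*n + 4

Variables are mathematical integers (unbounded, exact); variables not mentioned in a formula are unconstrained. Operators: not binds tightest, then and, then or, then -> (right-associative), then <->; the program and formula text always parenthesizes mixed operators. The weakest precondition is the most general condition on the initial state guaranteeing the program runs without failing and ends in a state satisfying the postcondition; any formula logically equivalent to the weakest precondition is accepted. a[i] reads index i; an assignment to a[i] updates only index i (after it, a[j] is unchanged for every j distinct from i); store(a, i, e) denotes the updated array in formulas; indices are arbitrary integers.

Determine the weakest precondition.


Working backward. After the program, the postcondition data[d] + 8 != 3*n + 3*data[d + 1] -> n >= -2 must hold; in canonical form it is data[d] != 3*data[d + 1] + 3*n - 8 -> n >= -2.
Before d := 2*n + 4: data[2*n + 4] != 3*data[2*n + 5] + 3*n - 8 -> n >= -2
Before data[1] := d - 3: store(data, 1, d - 3)[2*n + 4] != 3*store(data, 1, d - 3)[2*n + 5] + 3*n - 8 -> n >= -2
Answer: WP = store(data, 1, d - 3)[2*n + 4] != 3*store(data, 1, d - 3)[2*n + 5] + 3*n - 8 -> n >= -2


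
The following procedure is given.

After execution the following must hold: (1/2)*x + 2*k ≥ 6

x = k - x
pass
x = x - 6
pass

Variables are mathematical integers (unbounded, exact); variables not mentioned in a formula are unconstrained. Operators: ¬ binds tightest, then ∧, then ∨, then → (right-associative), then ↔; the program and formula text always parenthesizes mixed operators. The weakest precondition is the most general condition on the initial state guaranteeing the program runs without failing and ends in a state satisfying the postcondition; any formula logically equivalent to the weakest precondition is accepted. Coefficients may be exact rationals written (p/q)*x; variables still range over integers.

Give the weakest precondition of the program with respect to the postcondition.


Working backward. After the program, the postcondition (1/2)*x + 2*k ≥ 6 must hold; in canonical form it is 2*k + (1/2)*x ≥ 6.
Before skip: 2*k + (1/2)*x ≥ 6
Before x := x - 6: 2*k + (1/2)*x ≥ 9
Before skip: 2*k + (1/2)*x ≥ 9
Before x := k - x: (5/2)*k ≥ (1/2)*x + 9
Answer: WP = (5/2)*k ≥ (1/2)*x + 9


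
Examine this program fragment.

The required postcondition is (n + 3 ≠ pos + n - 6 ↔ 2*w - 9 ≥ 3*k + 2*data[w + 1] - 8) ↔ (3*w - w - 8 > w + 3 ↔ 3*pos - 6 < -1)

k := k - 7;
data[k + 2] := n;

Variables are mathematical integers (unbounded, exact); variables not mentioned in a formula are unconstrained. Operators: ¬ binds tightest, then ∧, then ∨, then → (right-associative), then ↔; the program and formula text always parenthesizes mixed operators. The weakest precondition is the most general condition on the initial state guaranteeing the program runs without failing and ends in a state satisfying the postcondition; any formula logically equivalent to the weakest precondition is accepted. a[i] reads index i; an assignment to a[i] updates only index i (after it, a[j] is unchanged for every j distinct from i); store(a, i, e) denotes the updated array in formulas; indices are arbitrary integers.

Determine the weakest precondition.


Working backward. After the program, the postcondition (n + 3 ≠ pos + n - 6 ↔ 2*w - 9 ≥ 3*k + 2*data[w + 1] - 8) ↔ (3*w - w - 8 > w + 3 ↔ 3*pos - 6 < -1) must hold; in canonical form it is (pos ≠ 9 ↔ 2*w ≥ 2*data[w + 1] + 3*k + 1) ↔ (w > 11 ↔ 3*pos < 5).
Before data[k + 2] := n: (pos ≠ 9 ↔ 2*w ≥ 2*store(data, k + 2, n)[w + 1] + 3*k + 1) ↔ (w > 11 ↔ 3*pos < 5)
Before k := k - 7: (pos ≠ 9 ↔ 2*w ≥ 2*store(data, k - 5, n)[w + 1] + 3*k - 20) ↔ (w > 11 ↔ 3*pos < 5)
Answer: WP = (pos ≠ 9 ↔ 2*w ≥ 2*store(data, k - 5, n)[w + 1] + 3*k - 20) ↔ (w > 11 ↔ 3*pos < 5)
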